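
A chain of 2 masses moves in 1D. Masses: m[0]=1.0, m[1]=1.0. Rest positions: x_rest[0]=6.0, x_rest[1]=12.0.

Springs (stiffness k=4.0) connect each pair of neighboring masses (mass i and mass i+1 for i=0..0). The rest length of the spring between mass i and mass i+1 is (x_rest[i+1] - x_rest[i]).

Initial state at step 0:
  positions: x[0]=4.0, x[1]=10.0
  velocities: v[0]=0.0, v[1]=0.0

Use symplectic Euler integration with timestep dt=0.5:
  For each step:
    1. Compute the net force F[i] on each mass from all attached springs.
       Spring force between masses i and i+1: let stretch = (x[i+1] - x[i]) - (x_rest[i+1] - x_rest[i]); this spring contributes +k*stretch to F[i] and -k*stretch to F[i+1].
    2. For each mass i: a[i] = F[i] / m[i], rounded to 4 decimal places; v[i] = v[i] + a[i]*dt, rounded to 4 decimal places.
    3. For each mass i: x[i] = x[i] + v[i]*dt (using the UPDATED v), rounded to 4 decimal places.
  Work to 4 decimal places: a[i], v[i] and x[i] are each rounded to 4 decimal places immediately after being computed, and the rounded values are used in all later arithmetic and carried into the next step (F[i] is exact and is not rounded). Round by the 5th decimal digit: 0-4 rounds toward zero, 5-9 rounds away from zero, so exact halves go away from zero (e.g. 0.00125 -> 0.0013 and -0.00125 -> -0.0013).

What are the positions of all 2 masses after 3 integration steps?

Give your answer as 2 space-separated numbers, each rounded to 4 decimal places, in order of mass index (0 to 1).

Step 0: x=[4.0000 10.0000] v=[0.0000 0.0000]
Step 1: x=[4.0000 10.0000] v=[0.0000 0.0000]
Step 2: x=[4.0000 10.0000] v=[0.0000 0.0000]
Step 3: x=[4.0000 10.0000] v=[0.0000 0.0000]

Answer: 4.0000 10.0000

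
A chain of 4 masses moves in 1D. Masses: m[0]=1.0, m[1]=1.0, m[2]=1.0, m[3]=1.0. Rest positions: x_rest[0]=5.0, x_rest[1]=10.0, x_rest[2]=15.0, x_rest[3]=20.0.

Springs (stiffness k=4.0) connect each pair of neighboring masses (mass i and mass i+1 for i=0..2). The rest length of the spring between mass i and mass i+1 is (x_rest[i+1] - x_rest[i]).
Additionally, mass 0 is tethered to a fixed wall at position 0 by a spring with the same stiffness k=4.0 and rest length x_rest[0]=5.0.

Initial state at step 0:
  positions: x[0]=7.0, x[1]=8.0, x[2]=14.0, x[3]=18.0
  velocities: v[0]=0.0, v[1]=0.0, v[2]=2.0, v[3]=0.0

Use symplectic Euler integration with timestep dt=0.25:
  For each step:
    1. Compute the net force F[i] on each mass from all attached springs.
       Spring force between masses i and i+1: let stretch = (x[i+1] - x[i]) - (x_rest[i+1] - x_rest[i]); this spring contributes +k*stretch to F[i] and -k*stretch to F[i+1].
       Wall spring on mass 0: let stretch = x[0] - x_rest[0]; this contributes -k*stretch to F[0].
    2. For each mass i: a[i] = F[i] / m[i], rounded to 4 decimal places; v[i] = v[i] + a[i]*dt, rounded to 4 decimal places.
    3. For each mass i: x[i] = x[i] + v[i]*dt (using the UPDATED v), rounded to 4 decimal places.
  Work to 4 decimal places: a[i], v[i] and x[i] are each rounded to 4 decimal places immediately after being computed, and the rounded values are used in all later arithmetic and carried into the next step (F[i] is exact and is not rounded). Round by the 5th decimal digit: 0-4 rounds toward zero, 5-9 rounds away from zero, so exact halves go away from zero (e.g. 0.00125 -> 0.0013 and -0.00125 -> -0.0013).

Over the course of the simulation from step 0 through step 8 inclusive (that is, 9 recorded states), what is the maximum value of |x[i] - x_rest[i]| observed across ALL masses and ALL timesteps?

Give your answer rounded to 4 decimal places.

Step 0: x=[7.0000 8.0000 14.0000 18.0000] v=[0.0000 0.0000 2.0000 0.0000]
Step 1: x=[5.5000 9.2500 14.0000 18.2500] v=[-6.0000 5.0000 0.0000 1.0000]
Step 2: x=[3.5625 10.7500 13.8750 18.6875] v=[-7.7500 6.0000 -0.5000 1.7500]
Step 3: x=[2.5313 11.2344 14.1719 19.1719] v=[-4.1250 1.9375 1.1875 1.9375]
Step 4: x=[3.0430 10.2774 14.9844 19.6563] v=[2.0468 -3.8281 3.2500 1.9375]
Step 5: x=[4.6026 8.6885 15.7881 20.2227] v=[6.2382 -6.3555 3.2149 2.2656]
Step 6: x=[6.0330 7.8531 15.9256 20.9305] v=[5.7215 -3.3418 0.5499 2.8310]
Step 7: x=[6.4102 8.5808 15.2962 21.6370] v=[1.5086 2.9106 -2.5177 2.8261]
Step 8: x=[5.7275 10.4447 14.5731 22.0083] v=[-2.7310 7.4554 -2.8923 1.4853]
Max displacement = 2.4687

Answer: 2.4687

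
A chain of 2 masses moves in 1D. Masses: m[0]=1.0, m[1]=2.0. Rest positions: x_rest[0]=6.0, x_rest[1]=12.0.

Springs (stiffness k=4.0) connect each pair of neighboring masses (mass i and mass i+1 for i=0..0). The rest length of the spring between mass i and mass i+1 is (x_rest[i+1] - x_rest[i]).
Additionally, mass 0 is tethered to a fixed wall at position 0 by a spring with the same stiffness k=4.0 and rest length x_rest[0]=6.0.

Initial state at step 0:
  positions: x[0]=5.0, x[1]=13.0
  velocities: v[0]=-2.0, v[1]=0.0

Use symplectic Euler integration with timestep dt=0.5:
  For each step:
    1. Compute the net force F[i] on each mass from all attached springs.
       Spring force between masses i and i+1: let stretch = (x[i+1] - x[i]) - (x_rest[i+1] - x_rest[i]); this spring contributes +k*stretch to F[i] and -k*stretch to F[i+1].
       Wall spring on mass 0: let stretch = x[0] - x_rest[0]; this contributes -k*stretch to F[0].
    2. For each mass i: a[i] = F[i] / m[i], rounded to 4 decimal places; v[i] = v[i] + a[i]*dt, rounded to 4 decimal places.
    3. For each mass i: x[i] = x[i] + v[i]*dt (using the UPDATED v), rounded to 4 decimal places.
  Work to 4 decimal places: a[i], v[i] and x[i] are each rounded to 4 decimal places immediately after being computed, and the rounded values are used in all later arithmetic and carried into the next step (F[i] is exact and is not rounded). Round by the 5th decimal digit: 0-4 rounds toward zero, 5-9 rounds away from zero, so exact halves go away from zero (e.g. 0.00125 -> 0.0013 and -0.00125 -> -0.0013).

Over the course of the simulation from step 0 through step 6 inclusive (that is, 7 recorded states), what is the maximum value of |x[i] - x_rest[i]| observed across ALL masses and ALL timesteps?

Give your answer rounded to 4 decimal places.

Step 0: x=[5.0000 13.0000] v=[-2.0000 0.0000]
Step 1: x=[7.0000 12.0000] v=[4.0000 -2.0000]
Step 2: x=[7.0000 11.5000] v=[0.0000 -1.0000]
Step 3: x=[4.5000 11.7500] v=[-5.0000 0.5000]
Step 4: x=[4.7500 11.3750] v=[0.5000 -0.7500]
Step 5: x=[6.8750 10.6875] v=[4.2500 -1.3750]
Step 6: x=[5.9375 11.0938] v=[-1.8750 0.8125]
Max displacement = 1.5000

Answer: 1.5000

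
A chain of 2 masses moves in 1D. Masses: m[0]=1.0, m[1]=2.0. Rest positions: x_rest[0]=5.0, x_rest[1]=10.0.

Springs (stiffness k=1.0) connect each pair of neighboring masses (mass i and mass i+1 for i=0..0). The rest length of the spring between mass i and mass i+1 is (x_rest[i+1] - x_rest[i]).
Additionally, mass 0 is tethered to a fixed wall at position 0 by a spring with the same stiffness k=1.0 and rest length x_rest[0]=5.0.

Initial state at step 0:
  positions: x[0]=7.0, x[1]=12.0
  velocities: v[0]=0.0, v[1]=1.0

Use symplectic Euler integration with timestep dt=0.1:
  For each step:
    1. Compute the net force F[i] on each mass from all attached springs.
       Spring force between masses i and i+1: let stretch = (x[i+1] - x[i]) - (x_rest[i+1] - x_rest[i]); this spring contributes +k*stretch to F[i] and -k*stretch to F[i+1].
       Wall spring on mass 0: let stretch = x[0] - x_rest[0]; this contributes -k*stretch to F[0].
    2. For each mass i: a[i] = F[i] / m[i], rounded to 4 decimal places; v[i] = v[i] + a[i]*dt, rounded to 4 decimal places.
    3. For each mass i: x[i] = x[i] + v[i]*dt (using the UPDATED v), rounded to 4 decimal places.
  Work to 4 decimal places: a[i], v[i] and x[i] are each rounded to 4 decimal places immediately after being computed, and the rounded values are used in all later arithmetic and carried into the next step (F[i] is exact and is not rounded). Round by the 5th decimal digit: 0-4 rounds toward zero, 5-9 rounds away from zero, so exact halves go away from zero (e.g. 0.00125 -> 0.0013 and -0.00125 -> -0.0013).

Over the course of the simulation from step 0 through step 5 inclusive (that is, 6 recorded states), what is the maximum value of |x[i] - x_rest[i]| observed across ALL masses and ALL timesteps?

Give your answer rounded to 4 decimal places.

Answer: 2.4868

Derivation:
Step 0: x=[7.0000 12.0000] v=[0.0000 1.0000]
Step 1: x=[6.9800 12.1000] v=[-0.2000 1.0000]
Step 2: x=[6.9414 12.1994] v=[-0.3860 0.9940]
Step 3: x=[6.8860 12.2975] v=[-0.5543 0.9811]
Step 4: x=[6.8158 12.3936] v=[-0.7018 0.9605]
Step 5: x=[6.7332 12.4868] v=[-0.8256 0.9316]
Max displacement = 2.4868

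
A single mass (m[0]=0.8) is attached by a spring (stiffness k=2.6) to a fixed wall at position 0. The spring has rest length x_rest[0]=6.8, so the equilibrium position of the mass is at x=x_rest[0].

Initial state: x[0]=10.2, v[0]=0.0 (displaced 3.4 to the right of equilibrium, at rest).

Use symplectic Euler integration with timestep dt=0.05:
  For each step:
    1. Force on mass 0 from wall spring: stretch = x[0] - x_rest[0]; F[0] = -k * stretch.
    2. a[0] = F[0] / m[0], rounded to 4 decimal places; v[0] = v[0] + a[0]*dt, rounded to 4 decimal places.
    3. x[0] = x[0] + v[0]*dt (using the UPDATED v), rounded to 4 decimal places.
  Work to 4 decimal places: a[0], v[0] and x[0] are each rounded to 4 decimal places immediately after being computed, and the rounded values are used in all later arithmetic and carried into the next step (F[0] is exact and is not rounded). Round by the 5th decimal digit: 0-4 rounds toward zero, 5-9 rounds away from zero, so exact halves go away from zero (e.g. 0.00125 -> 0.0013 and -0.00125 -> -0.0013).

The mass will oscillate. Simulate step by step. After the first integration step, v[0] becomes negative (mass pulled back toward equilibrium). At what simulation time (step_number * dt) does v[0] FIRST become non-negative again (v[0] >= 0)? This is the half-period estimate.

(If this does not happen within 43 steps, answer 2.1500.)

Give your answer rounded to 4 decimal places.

Step 0: x=[10.2000] v=[0.0000]
Step 1: x=[10.1724] v=[-0.5525]
Step 2: x=[10.1174] v=[-1.1005]
Step 3: x=[10.0354] v=[-1.6396]
Step 4: x=[9.9271] v=[-2.1654]
Step 5: x=[9.7934] v=[-2.6736]
Step 6: x=[9.6354] v=[-3.1600]
Step 7: x=[9.4544] v=[-3.6208]
Step 8: x=[9.2518] v=[-4.0521]
Step 9: x=[9.0293] v=[-4.4505]
Step 10: x=[8.7887] v=[-4.8128]
Step 11: x=[8.5319] v=[-5.1360]
Step 12: x=[8.2610] v=[-5.4174]
Step 13: x=[7.9783] v=[-5.6548]
Step 14: x=[7.6860] v=[-5.8463]
Step 15: x=[7.3865] v=[-5.9903]
Step 16: x=[7.0822] v=[-6.0856]
Step 17: x=[6.7756] v=[-6.1315]
Step 18: x=[6.4692] v=[-6.1275]
Step 19: x=[6.1655] v=[-6.0737]
Step 20: x=[5.8670] v=[-5.9706]
Step 21: x=[5.5761] v=[-5.8190]
Step 22: x=[5.2951] v=[-5.6201]
Step 23: x=[5.0263] v=[-5.3756]
Step 24: x=[4.7719] v=[-5.0874]
Step 25: x=[4.5340] v=[-4.7578]
Step 26: x=[4.3145] v=[-4.3896]
Step 27: x=[4.1152] v=[-3.9857]
Step 28: x=[3.9377] v=[-3.5494]
Step 29: x=[3.7835] v=[-3.0843]
Step 30: x=[3.6538] v=[-2.5941]
Step 31: x=[3.5497] v=[-2.0828]
Step 32: x=[3.4720] v=[-1.5546]
Step 33: x=[3.4213] v=[-1.0138]
Step 34: x=[3.3981] v=[-0.4648]
Step 35: x=[3.4025] v=[0.0880]
First v>=0 after going negative at step 35, time=1.7500

Answer: 1.7500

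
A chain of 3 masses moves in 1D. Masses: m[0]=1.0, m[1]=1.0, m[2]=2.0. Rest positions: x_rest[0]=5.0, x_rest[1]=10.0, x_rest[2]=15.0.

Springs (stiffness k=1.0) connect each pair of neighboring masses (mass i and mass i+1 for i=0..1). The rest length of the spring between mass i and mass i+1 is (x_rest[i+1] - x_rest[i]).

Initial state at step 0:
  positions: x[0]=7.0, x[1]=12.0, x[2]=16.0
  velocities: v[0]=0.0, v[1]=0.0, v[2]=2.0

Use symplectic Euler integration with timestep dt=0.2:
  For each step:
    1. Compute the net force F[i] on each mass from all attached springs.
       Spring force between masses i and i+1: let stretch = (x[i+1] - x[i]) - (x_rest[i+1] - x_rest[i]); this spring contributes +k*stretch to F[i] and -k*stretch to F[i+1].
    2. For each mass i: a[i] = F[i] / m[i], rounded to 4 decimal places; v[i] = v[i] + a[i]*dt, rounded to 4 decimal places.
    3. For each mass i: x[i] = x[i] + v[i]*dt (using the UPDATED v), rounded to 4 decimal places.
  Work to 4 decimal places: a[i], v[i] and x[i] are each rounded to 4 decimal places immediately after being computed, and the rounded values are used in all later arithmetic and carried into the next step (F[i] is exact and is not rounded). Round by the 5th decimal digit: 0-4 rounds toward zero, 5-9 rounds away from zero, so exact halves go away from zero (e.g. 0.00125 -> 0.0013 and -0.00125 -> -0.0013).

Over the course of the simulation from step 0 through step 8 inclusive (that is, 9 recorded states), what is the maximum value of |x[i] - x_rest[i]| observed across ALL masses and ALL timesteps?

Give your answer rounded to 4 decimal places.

Answer: 4.1471

Derivation:
Step 0: x=[7.0000 12.0000 16.0000] v=[0.0000 0.0000 2.0000]
Step 1: x=[7.0000 11.9600 16.4200] v=[0.0000 -0.2000 2.1000]
Step 2: x=[6.9984 11.9000 16.8508] v=[-0.0080 -0.3000 2.1540]
Step 3: x=[6.9929 11.8420 17.2826] v=[-0.0277 -0.2902 2.1589]
Step 4: x=[6.9813 11.8076 17.7056] v=[-0.0579 -0.1719 2.1148]
Step 5: x=[6.9628 11.8161 18.1106] v=[-0.0926 0.0424 2.0250]
Step 6: x=[6.9384 11.8822 18.4897] v=[-0.1219 0.3306 1.8955]
Step 7: x=[6.9118 12.0149 18.8366] v=[-0.1331 0.6633 1.7347]
Step 8: x=[6.8893 12.2163 19.1471] v=[-0.1125 1.0070 1.5525]
Max displacement = 4.1471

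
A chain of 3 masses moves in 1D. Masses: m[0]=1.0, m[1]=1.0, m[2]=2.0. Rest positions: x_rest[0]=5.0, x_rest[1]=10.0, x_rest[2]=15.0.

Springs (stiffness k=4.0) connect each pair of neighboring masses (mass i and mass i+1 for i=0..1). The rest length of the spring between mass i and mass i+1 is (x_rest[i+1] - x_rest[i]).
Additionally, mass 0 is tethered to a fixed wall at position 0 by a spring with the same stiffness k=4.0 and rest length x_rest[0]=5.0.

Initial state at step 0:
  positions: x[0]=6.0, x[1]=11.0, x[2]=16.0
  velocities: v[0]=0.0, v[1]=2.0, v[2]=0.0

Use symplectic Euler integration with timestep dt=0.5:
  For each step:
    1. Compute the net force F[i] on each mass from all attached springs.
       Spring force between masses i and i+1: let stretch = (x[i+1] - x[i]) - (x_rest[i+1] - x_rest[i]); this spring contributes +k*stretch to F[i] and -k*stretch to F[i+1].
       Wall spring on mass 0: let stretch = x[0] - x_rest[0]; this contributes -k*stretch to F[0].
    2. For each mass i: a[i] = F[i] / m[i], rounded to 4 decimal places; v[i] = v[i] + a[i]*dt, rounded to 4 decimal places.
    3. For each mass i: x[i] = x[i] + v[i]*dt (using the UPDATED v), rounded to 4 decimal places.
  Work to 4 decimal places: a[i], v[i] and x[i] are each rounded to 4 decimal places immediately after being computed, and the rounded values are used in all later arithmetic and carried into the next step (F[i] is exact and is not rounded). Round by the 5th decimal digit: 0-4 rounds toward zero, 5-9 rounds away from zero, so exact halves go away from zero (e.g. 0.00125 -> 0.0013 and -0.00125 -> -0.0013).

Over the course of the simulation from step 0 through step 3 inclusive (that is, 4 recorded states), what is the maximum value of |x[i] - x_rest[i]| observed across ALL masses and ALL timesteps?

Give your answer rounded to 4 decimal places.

Answer: 2.0000

Derivation:
Step 0: x=[6.0000 11.0000 16.0000] v=[0.0000 2.0000 0.0000]
Step 1: x=[5.0000 12.0000 16.0000] v=[-2.0000 2.0000 0.0000]
Step 2: x=[6.0000 10.0000 16.5000] v=[2.0000 -4.0000 1.0000]
Step 3: x=[5.0000 10.5000 16.2500] v=[-2.0000 1.0000 -0.5000]
Max displacement = 2.0000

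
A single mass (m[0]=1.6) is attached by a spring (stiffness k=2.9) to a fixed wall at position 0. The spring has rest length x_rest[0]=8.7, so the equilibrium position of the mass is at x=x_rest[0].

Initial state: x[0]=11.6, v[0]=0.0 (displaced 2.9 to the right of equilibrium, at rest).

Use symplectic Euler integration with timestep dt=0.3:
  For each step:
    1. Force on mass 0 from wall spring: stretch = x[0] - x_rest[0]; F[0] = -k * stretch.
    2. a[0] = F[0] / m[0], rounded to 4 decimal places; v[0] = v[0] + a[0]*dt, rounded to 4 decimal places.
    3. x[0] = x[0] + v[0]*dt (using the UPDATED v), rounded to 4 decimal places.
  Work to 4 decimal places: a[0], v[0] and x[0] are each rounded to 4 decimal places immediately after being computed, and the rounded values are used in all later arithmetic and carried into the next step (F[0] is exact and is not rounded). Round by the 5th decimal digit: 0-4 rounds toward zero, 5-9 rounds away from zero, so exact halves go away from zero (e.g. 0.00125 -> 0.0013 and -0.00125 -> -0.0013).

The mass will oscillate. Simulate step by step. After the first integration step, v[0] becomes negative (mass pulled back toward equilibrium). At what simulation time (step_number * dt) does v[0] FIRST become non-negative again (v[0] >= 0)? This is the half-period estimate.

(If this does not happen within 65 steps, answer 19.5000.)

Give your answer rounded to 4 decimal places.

Answer: 2.4000

Derivation:
Step 0: x=[11.6000] v=[0.0000]
Step 1: x=[11.1269] v=[-1.5769]
Step 2: x=[10.2580] v=[-2.8965]
Step 3: x=[9.1349] v=[-3.7437]
Step 4: x=[7.9408] v=[-3.9802]
Step 5: x=[6.8706] v=[-3.5674]
Step 6: x=[6.0988] v=[-2.5727]
Step 7: x=[5.7513] v=[-1.1583]
Step 8: x=[5.8848] v=[0.4451]
First v>=0 after going negative at step 8, time=2.4000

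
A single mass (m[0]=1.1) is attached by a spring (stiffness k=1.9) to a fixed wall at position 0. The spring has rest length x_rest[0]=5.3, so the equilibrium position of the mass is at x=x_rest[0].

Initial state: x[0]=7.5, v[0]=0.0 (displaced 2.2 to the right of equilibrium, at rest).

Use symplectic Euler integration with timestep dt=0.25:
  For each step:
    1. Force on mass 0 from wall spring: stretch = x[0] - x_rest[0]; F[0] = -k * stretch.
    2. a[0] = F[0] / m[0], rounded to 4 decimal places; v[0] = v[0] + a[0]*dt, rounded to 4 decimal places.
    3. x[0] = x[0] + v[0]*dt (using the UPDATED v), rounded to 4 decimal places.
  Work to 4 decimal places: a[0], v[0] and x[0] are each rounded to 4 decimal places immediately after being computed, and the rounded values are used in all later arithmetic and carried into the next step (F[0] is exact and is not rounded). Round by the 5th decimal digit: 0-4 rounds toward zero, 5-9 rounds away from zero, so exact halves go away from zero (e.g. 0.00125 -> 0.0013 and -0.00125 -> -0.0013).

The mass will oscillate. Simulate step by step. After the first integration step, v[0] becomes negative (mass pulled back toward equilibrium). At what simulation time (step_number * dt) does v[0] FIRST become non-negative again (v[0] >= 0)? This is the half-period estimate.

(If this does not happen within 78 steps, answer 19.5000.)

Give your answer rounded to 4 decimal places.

Step 0: x=[7.5000] v=[0.0000]
Step 1: x=[7.2625] v=[-0.9500]
Step 2: x=[6.8131] v=[-1.7975]
Step 3: x=[6.2004] v=[-2.4509]
Step 4: x=[5.4905] v=[-2.8397]
Step 5: x=[4.7600] v=[-2.9220]
Step 6: x=[4.0878] v=[-2.6888]
Step 7: x=[3.5465] v=[-2.1654]
Step 8: x=[3.1945] v=[-1.4082]
Step 9: x=[3.0698] v=[-0.4990]
Step 10: x=[3.1858] v=[0.4641]
First v>=0 after going negative at step 10, time=2.5000

Answer: 2.5000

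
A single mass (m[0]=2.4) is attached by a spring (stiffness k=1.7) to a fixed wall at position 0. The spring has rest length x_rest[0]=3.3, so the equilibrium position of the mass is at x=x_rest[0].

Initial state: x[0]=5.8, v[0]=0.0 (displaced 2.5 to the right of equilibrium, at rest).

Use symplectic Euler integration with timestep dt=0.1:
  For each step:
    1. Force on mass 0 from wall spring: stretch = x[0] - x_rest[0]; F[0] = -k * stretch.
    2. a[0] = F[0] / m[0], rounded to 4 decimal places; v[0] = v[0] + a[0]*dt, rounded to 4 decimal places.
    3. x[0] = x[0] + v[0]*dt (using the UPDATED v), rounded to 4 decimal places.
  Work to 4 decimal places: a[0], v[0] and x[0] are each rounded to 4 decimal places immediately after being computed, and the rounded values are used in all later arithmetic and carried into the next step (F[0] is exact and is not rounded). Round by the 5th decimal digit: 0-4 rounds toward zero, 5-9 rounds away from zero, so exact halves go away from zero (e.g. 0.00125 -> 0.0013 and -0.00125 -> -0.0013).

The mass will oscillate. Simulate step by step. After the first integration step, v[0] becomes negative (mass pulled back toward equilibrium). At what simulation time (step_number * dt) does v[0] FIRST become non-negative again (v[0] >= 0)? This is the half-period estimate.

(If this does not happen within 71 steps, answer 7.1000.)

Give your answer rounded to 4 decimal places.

Answer: 3.8000

Derivation:
Step 0: x=[5.8000] v=[0.0000]
Step 1: x=[5.7823] v=[-0.1771]
Step 2: x=[5.7470] v=[-0.3529]
Step 3: x=[5.6944] v=[-0.5262]
Step 4: x=[5.6248] v=[-0.6958]
Step 5: x=[5.5388] v=[-0.8605]
Step 6: x=[5.4369] v=[-1.0191]
Step 7: x=[5.3199] v=[-1.1705]
Step 8: x=[5.1885] v=[-1.3136]
Step 9: x=[5.0438] v=[-1.4474]
Step 10: x=[4.8867] v=[-1.5709]
Step 11: x=[4.7184] v=[-1.6833]
Step 12: x=[4.5400] v=[-1.7838]
Step 13: x=[4.3528] v=[-1.8716]
Step 14: x=[4.1582] v=[-1.9462]
Step 15: x=[3.9575] v=[-2.0070]
Step 16: x=[3.7521] v=[-2.0536]
Step 17: x=[3.5435] v=[-2.0856]
Step 18: x=[3.3332] v=[-2.1029]
Step 19: x=[3.1227] v=[-2.1053]
Step 20: x=[2.9134] v=[-2.0927]
Step 21: x=[2.7069] v=[-2.0653]
Step 22: x=[2.5046] v=[-2.0233]
Step 23: x=[2.3079] v=[-1.9670]
Step 24: x=[2.1182] v=[-1.8967]
Step 25: x=[1.9369] v=[-1.8130]
Step 26: x=[1.7653] v=[-1.7165]
Step 27: x=[1.6045] v=[-1.6078]
Step 28: x=[1.4557] v=[-1.4877]
Step 29: x=[1.3200] v=[-1.3571]
Step 30: x=[1.1983] v=[-1.2169]
Step 31: x=[1.0915] v=[-1.0680]
Step 32: x=[1.0003] v=[-0.9116]
Step 33: x=[0.9254] v=[-0.7487]
Step 34: x=[0.8674] v=[-0.5805]
Step 35: x=[0.8266] v=[-0.4082]
Step 36: x=[0.8033] v=[-0.2330]
Step 37: x=[0.7977] v=[-0.0562]
Step 38: x=[0.8098] v=[0.1211]
First v>=0 after going negative at step 38, time=3.8000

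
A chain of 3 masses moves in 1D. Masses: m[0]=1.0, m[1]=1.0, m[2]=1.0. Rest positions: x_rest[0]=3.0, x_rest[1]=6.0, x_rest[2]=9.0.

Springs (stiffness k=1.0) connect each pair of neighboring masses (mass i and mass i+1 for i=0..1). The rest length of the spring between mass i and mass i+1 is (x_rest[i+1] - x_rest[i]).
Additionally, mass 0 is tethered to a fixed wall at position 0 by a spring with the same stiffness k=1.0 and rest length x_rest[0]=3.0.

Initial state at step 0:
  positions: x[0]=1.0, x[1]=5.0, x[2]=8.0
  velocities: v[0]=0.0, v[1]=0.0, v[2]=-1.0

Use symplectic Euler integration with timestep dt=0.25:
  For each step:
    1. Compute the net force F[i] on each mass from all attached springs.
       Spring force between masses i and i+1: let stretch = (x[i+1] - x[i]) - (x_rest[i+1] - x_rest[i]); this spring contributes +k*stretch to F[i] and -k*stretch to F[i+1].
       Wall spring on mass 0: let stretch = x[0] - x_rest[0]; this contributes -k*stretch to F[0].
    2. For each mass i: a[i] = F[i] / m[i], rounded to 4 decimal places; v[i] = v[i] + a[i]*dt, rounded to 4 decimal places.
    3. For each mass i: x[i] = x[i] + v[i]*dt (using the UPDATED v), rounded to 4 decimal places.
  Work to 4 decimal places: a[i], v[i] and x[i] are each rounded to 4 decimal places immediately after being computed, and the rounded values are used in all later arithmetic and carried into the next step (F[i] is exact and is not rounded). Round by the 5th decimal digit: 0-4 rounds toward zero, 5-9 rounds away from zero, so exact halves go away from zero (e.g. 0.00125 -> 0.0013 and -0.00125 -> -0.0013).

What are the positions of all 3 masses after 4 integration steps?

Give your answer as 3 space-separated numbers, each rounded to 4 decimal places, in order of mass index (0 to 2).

Step 0: x=[1.0000 5.0000 8.0000] v=[0.0000 0.0000 -1.0000]
Step 1: x=[1.1875 4.9375 7.7500] v=[0.7500 -0.2500 -1.0000]
Step 2: x=[1.5352 4.8164 7.5117] v=[1.3906 -0.4844 -0.9531]
Step 3: x=[1.9920 4.6587 7.2925] v=[1.8271 -0.6309 -0.8769]
Step 4: x=[2.4910 4.4989 7.0962] v=[1.9958 -0.6391 -0.7854]

Answer: 2.4910 4.4989 7.0962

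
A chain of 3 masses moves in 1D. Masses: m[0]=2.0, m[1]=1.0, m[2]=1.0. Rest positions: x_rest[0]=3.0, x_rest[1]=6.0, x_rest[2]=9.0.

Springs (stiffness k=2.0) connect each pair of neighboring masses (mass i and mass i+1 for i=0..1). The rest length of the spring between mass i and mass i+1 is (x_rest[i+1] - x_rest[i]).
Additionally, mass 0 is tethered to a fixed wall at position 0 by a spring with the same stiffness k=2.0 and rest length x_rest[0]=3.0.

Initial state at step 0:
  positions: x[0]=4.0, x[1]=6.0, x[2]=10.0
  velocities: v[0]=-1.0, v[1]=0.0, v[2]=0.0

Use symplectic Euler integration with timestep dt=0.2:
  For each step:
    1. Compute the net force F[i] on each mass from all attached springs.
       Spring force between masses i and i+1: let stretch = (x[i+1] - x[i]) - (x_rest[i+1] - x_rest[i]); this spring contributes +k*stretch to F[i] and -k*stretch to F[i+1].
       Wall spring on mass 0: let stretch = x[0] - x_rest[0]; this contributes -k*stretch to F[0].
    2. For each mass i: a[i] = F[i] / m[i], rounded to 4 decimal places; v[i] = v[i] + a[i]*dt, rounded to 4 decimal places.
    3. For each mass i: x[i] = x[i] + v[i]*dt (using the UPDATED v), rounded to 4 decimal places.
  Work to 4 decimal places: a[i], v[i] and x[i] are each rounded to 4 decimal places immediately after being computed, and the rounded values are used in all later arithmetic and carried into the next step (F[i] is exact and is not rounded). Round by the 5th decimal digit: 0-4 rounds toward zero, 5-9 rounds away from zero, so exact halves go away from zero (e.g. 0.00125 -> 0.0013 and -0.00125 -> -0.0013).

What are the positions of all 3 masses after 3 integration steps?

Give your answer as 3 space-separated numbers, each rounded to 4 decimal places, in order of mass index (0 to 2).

Step 0: x=[4.0000 6.0000 10.0000] v=[-1.0000 0.0000 0.0000]
Step 1: x=[3.7200 6.1600 9.9200] v=[-1.4000 0.8000 -0.4000]
Step 2: x=[3.3888 6.4256 9.7792] v=[-1.6560 1.3280 -0.7040]
Step 3: x=[3.0435 6.7165 9.6101] v=[-1.7264 1.4547 -0.8454]

Answer: 3.0435 6.7165 9.6101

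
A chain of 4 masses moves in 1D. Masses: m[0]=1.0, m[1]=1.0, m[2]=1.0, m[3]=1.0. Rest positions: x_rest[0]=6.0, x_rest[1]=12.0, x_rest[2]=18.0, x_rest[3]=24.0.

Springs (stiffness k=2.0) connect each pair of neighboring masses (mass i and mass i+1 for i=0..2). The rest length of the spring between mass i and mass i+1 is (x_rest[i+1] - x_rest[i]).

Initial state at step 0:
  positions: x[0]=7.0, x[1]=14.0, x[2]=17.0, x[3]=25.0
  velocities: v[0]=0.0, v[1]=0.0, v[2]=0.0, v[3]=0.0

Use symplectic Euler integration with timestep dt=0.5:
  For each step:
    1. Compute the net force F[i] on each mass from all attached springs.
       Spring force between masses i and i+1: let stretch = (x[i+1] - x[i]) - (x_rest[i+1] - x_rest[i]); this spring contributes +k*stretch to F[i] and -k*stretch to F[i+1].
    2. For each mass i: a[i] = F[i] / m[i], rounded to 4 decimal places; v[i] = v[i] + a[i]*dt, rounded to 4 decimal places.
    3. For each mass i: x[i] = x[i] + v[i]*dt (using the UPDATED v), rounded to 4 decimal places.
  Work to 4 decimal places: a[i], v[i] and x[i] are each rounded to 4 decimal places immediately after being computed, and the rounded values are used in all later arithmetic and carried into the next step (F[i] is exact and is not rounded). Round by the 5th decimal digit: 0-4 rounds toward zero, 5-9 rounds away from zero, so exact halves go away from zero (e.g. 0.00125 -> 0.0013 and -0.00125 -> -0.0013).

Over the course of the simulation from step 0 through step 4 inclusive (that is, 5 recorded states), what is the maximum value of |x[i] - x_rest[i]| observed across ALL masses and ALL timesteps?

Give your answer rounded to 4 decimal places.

Answer: 2.5000

Derivation:
Step 0: x=[7.0000 14.0000 17.0000 25.0000] v=[0.0000 0.0000 0.0000 0.0000]
Step 1: x=[7.5000 12.0000 19.5000 24.0000] v=[1.0000 -4.0000 5.0000 -2.0000]
Step 2: x=[7.2500 11.5000 20.5000 23.7500] v=[-0.5000 -1.0000 2.0000 -0.5000]
Step 3: x=[6.1250 13.3750 18.6250 24.8750] v=[-2.2500 3.7500 -3.7500 2.2500]
Step 4: x=[5.6250 14.2500 17.2500 25.8750] v=[-1.0000 1.7500 -2.7500 2.0000]
Max displacement = 2.5000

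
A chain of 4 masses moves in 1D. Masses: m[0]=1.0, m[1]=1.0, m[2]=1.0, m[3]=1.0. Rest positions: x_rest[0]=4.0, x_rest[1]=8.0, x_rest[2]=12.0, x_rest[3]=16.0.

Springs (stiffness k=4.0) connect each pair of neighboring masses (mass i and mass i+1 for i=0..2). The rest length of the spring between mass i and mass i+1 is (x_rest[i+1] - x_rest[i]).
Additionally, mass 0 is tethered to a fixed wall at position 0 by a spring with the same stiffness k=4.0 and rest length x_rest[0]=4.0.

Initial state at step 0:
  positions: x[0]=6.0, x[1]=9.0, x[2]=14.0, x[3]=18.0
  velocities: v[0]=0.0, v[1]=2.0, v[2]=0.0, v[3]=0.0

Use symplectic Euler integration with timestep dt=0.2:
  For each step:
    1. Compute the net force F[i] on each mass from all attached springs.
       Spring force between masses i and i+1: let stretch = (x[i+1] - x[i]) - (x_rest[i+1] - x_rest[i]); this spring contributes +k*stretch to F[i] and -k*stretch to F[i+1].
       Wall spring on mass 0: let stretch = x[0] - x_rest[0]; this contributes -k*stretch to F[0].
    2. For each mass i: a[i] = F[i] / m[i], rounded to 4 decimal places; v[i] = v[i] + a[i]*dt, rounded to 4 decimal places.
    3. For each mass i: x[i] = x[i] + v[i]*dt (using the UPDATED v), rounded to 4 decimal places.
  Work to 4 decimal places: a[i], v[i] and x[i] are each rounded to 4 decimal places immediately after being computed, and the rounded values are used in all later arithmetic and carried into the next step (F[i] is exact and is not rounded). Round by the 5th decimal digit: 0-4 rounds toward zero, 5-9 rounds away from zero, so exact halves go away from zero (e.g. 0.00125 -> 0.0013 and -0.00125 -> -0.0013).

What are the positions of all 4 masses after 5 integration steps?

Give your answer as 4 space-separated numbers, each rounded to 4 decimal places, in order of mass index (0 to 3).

Answer: 4.2284 9.7926 14.2050 17.7118

Derivation:
Step 0: x=[6.0000 9.0000 14.0000 18.0000] v=[0.0000 2.0000 0.0000 0.0000]
Step 1: x=[5.5200 9.7200 13.8400 18.0000] v=[-2.4000 3.6000 -0.8000 0.0000]
Step 2: x=[4.8288 10.4272 13.6864 17.9744] v=[-3.4560 3.5360 -0.7680 -0.1280]
Step 3: x=[4.2607 10.7601 13.6974 17.9027] v=[-2.8403 1.6646 0.0550 -0.3584]
Step 4: x=[4.0508 10.5231 13.9113 17.7982] v=[-1.0493 -1.1851 1.0694 -0.5226]
Step 5: x=[4.2284 9.7926 14.2050 17.7118] v=[0.8879 -3.6524 1.4684 -0.4321]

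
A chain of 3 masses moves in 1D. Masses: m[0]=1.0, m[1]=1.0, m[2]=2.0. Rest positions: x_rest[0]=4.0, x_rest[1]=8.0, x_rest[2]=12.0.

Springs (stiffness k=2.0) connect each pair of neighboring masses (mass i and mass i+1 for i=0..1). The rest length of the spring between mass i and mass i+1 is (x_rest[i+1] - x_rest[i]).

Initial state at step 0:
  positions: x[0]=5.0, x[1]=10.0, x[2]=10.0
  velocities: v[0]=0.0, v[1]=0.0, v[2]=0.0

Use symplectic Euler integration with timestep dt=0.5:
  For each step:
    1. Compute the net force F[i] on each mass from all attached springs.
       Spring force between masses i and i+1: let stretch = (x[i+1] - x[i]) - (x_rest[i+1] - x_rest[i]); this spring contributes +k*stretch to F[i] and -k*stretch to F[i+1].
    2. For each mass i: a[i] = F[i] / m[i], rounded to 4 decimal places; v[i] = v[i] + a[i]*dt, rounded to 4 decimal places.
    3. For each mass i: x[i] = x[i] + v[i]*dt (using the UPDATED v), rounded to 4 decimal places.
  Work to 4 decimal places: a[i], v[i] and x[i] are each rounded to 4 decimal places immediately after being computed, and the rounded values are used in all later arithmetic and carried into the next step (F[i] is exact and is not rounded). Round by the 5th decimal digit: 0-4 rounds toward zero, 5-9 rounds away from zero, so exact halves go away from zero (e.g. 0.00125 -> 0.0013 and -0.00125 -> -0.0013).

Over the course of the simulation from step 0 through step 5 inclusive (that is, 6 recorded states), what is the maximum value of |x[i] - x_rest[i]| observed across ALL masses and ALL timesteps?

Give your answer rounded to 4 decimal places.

Step 0: x=[5.0000 10.0000 10.0000] v=[0.0000 0.0000 0.0000]
Step 1: x=[5.5000 7.5000 11.0000] v=[1.0000 -5.0000 2.0000]
Step 2: x=[5.0000 5.7500 12.1250] v=[-1.0000 -3.5000 2.2500]
Step 3: x=[2.8750 6.8125 12.6563] v=[-4.2500 2.1250 1.0625]
Step 4: x=[0.7188 8.8282 12.7266] v=[-4.3125 4.0313 0.1406]
Step 5: x=[0.6173 8.7384 12.8223] v=[-0.2031 -0.1797 0.1914]
Max displacement = 3.3827

Answer: 3.3827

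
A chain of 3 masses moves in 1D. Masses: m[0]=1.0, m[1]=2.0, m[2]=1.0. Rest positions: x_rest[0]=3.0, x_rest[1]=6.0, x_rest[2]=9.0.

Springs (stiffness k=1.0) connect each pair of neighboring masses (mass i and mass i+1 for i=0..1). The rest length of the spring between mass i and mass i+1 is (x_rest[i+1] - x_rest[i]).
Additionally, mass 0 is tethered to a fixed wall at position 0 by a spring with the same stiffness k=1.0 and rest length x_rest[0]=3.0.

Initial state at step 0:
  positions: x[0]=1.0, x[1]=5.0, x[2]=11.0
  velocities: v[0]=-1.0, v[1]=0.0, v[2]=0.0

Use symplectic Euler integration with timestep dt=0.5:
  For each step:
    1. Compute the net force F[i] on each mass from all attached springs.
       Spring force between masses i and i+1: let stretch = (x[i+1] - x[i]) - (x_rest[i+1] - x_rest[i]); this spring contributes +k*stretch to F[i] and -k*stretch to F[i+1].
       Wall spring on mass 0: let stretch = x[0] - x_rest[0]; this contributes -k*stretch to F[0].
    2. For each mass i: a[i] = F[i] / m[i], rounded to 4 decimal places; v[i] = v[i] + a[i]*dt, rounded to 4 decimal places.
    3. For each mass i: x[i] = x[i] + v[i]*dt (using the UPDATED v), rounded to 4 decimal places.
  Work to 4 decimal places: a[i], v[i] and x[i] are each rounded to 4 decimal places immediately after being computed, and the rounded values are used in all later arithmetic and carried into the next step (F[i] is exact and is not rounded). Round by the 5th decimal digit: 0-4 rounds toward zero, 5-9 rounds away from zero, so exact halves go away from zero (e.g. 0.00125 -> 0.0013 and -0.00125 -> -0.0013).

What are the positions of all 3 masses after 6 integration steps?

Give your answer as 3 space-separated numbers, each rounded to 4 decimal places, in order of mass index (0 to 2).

Step 0: x=[1.0000 5.0000 11.0000] v=[-1.0000 0.0000 0.0000]
Step 1: x=[1.2500 5.2500 10.2500] v=[0.5000 0.5000 -1.5000]
Step 2: x=[2.1875 5.6250 9.0000] v=[1.8750 0.7500 -2.5000]
Step 3: x=[3.4375 5.9922 7.6563] v=[2.5000 0.7344 -2.6875]
Step 4: x=[4.4668 6.2481 6.6465] v=[2.0586 0.5118 -2.0196]
Step 5: x=[4.8248 6.3312 6.2871] v=[0.7159 0.1661 -0.7188]
Step 6: x=[4.3532 6.2204 6.6888] v=[-0.9433 -0.2216 0.8033]

Answer: 4.3532 6.2204 6.6888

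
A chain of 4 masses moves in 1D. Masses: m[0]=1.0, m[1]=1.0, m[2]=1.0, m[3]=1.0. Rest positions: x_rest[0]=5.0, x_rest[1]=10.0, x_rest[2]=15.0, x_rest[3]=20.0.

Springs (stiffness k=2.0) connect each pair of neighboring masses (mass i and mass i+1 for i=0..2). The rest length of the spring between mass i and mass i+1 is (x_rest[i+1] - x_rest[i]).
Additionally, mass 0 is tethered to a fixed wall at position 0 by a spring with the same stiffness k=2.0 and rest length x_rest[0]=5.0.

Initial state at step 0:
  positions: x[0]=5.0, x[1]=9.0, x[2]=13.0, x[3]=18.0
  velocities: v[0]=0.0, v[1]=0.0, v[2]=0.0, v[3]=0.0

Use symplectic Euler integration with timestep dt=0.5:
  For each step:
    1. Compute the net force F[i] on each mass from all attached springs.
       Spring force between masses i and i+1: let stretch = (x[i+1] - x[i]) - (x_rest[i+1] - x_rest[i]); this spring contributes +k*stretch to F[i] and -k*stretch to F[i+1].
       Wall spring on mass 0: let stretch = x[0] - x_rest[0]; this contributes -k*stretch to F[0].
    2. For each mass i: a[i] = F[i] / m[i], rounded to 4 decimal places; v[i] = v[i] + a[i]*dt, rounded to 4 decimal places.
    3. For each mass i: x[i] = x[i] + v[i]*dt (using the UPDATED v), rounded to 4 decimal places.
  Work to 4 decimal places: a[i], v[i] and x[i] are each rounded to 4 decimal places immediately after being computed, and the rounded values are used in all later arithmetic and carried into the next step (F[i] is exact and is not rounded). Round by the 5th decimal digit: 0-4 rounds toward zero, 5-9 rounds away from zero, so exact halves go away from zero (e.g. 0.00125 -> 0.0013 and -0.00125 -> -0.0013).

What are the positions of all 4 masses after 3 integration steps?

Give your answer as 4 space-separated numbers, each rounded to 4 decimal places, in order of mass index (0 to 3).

Step 0: x=[5.0000 9.0000 13.0000 18.0000] v=[0.0000 0.0000 0.0000 0.0000]
Step 1: x=[4.5000 9.0000 13.5000 18.0000] v=[-1.0000 0.0000 1.0000 0.0000]
Step 2: x=[4.0000 9.0000 14.0000 18.2500] v=[-1.0000 0.0000 1.0000 0.5000]
Step 3: x=[4.0000 9.0000 14.1250 18.8750] v=[0.0000 0.0000 0.2500 1.2500]

Answer: 4.0000 9.0000 14.1250 18.8750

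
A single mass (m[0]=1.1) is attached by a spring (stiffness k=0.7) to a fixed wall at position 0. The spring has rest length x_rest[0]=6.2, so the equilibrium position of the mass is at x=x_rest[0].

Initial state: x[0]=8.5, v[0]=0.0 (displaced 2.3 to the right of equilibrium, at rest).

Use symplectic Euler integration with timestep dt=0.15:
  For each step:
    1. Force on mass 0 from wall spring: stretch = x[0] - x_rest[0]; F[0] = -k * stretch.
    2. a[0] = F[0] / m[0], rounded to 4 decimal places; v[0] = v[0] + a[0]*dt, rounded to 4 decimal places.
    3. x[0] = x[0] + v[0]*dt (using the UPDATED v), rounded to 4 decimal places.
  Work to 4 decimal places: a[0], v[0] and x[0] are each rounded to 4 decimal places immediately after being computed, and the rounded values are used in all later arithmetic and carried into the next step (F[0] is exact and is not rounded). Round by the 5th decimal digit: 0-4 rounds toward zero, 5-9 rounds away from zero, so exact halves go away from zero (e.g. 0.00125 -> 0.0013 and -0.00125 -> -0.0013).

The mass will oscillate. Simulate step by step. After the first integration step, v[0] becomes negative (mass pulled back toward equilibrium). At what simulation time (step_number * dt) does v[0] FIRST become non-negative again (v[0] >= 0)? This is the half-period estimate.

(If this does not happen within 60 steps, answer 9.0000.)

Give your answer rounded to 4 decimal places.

Answer: 4.0500

Derivation:
Step 0: x=[8.5000] v=[0.0000]
Step 1: x=[8.4671] v=[-0.2195]
Step 2: x=[8.4017] v=[-0.4359]
Step 3: x=[8.3048] v=[-0.6461]
Step 4: x=[8.1778] v=[-0.8470]
Step 5: x=[8.0224] v=[-1.0358]
Step 6: x=[7.8409] v=[-1.2098]
Step 7: x=[7.6359] v=[-1.3664]
Step 8: x=[7.4104] v=[-1.5035]
Step 9: x=[7.1676] v=[-1.6190]
Step 10: x=[6.9109] v=[-1.7114]
Step 11: x=[6.6440] v=[-1.7793]
Step 12: x=[6.3707] v=[-1.8217]
Step 13: x=[6.0950] v=[-1.8380]
Step 14: x=[5.8208] v=[-1.8280]
Step 15: x=[5.5520] v=[-1.7918]
Step 16: x=[5.2925] v=[-1.7299]
Step 17: x=[5.0460] v=[-1.6433]
Step 18: x=[4.8160] v=[-1.5331]
Step 19: x=[4.6059] v=[-1.4010]
Step 20: x=[4.4186] v=[-1.2488]
Step 21: x=[4.2568] v=[-1.0788]
Step 22: x=[4.1228] v=[-0.8933]
Step 23: x=[4.0186] v=[-0.6950]
Step 24: x=[3.9456] v=[-0.4868]
Step 25: x=[3.9049] v=[-0.2716]
Step 26: x=[3.8970] v=[-0.0525]
Step 27: x=[3.9221] v=[0.1673]
First v>=0 after going negative at step 27, time=4.0500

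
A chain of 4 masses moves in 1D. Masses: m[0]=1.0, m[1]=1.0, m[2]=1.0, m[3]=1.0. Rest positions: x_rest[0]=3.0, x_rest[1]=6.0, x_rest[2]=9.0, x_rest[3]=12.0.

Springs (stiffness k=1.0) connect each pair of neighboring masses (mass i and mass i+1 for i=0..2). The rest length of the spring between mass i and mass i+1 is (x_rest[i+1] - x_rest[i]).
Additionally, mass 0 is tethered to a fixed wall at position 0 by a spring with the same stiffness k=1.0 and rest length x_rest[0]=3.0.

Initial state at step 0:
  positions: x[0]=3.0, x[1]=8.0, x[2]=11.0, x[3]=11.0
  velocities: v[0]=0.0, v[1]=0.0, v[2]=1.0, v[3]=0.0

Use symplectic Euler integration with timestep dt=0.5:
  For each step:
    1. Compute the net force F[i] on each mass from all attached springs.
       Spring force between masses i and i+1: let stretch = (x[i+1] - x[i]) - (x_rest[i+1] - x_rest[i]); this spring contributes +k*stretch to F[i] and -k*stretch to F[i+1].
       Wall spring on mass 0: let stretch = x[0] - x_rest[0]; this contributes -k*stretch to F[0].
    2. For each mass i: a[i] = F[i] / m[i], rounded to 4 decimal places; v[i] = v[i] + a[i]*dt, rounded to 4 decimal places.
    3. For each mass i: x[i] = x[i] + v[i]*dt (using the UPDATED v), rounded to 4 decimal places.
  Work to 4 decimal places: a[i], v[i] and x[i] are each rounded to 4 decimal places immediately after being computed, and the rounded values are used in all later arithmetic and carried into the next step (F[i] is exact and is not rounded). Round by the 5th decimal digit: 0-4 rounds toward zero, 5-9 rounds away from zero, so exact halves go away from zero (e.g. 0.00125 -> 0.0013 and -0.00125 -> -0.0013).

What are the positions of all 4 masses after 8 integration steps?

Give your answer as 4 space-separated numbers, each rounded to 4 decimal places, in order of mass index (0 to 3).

Answer: 1.7819 6.5986 11.3775 12.6349

Derivation:
Step 0: x=[3.0000 8.0000 11.0000 11.0000] v=[0.0000 0.0000 1.0000 0.0000]
Step 1: x=[3.5000 7.5000 10.7500 11.7500] v=[1.0000 -1.0000 -0.5000 1.5000]
Step 2: x=[4.1250 6.8125 9.9375 13.0000] v=[1.2500 -1.3750 -1.6250 2.5000]
Step 3: x=[4.3907 6.2344 9.1094 14.2344] v=[0.5313 -1.1563 -1.6563 2.4688]
Step 4: x=[4.0196 5.9141 8.8438 14.9376] v=[-0.7422 -0.6407 -0.5313 1.4063]
Step 5: x=[3.1172 5.8526 9.3692 14.8673] v=[-1.8048 -0.1231 1.0508 -0.1406]
Step 6: x=[2.1194 5.9864 10.3900 14.1725] v=[-1.9957 0.2675 2.0416 -1.3897]
Step 7: x=[1.5585 6.2543 11.2556 13.2820] v=[-1.1219 0.5358 1.7311 -1.7810]
Step 8: x=[1.7819 6.5986 11.3775 12.6349] v=[0.4468 0.6886 0.2437 -1.2942]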